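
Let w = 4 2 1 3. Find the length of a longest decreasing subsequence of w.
3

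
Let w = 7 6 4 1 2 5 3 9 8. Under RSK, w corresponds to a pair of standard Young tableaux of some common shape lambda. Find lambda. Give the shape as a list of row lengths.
Row-insert each entry into an empty tableau.

After inserting 7: P = [[7]].
After inserting 6: P = [[6], [7]].
After inserting 4: P = [[4], [6], [7]].
After inserting 1: P = [[1], [4], [6], [7]].
After inserting 2: P = [[1, 2], [4], [6], [7]].
After inserting 5: P = [[1, 2, 5], [4], [6], [7]].
After inserting 3: P = [[1, 2, 3], [4, 5], [6], [7]].
After inserting 9: P = [[1, 2, 3, 9], [4, 5], [6], [7]].
After inserting 8: P = [[1, 2, 3, 8], [4, 5, 9], [6], [7]].

The final insertion tableau P = [[1, 2, 3, 8], [4, 5, 9], [6], [7]] has shape [4, 3, 1, 1].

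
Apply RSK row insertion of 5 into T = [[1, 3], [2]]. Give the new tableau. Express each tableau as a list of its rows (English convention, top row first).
[[1, 3, 5], [2]]

5 is larger than every entry of row 1, so it is appended to row 1. The new tableau is [[1, 3, 5], [2]].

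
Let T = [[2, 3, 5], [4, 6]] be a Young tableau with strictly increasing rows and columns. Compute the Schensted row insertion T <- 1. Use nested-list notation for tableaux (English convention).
In row 1, 1 replaces 2 (the leftmost entry greater than 1); 2 is bumped to row 2. In row 2, 2 replaces 4 (the leftmost entry greater than 2); 4 is bumped to row 3. 4 starts a new row 3. The new tableau is [[1, 3, 5], [2, 6], [4]].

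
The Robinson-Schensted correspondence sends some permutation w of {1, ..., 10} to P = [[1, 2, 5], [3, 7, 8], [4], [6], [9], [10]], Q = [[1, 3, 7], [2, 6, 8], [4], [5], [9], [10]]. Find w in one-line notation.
10 6 9 7 1 4 8 5 3 2

Reverse the RSK construction: for i from n down to 1, find the cell of Q containing i, remove the entry at that cell from P, and reverse-bump it up through P; the value ejected from row 1 is w(i).

Step i=10: Q has 10 at row 6, column 1; remove 10 from row 6 of P and reverse-bump: 10 enters row 5 and ejects 9; 9 enters row 4 and ejects 6; 6 enters row 3 and ejects 4; 4 enters row 2 and ejects 3; 3 enters row 1 and ejects 2. So w(10) = 2. P is now [[1, 3, 5], [4, 7, 8], [6], [9], [10]].
Step i=9: Q has 9 at row 5, column 1; remove 10 from row 5 of P and reverse-bump: 10 enters row 4 and ejects 9; 9 enters row 3 and ejects 6; 6 enters row 2 and ejects 4; 4 enters row 1 and ejects 3. So w(9) = 3. P is now [[1, 4, 5], [6, 7, 8], [9], [10]].
Step i=8: Q has 8 at row 2, column 3; remove 8 from row 2 of P and reverse-bump: 8 enters row 1 and ejects 5. So w(8) = 5. P is now [[1, 4, 8], [6, 7], [9], [10]].
Step i=7: Q has 7 at row 1, column 3; remove that cell from P, ejecting 8. So w(7) = 8. P is now [[1, 4], [6, 7], [9], [10]].
Step i=6: Q has 6 at row 2, column 2; remove 7 from row 2 of P and reverse-bump: 7 enters row 1 and ejects 4. So w(6) = 4. P is now [[1, 7], [6], [9], [10]].
Step i=5: Q has 5 at row 4, column 1; remove 10 from row 4 of P and reverse-bump: 10 enters row 3 and ejects 9; 9 enters row 2 and ejects 6; 6 enters row 1 and ejects 1. So w(5) = 1. P is now [[6, 7], [9], [10]].
Step i=4: Q has 4 at row 3, column 1; remove 10 from row 3 of P and reverse-bump: 10 enters row 2 and ejects 9; 9 enters row 1 and ejects 7. So w(4) = 7. P is now [[6, 9], [10]].
Step i=3: Q has 3 at row 1, column 2; remove that cell from P, ejecting 9. So w(3) = 9. P is now [[6], [10]].
Step i=2: Q has 2 at row 2, column 1; remove 10 from row 2 of P and reverse-bump: 10 enters row 1 and ejects 6. So w(2) = 6. P is now [[10]].
Step i=1: Q has 1 at row 1, column 1; remove that cell from P, ejecting 10. So w(1) = 10. P is now [].

So w = 10 6 9 7 1 4 8 5 3 2.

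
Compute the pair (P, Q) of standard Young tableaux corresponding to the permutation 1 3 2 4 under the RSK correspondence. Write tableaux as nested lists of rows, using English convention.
Insert each entry of the permutation into P by Schensted row insertion, recording in Q the position of each new cell.

Insert 1: appended to row 1. P = [[1]].
Insert 3: appended to row 1. P = [[1, 3]].
Insert 2: 2 bumps 3 from row 1; 3 starts row 2. P = [[1, 2], [3]].
Insert 4: appended to row 1. P = [[1, 2, 4], [3]].

So P = [[1, 2, 4], [3]], Q = [[1, 2, 4], [3]].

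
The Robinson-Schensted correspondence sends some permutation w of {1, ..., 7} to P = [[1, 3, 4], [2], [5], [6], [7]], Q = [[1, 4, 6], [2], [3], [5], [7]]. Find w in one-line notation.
Reverse the RSK construction: for i from n down to 1, find the cell of Q containing i, remove the entry at that cell from P, and reverse-bump it up through P; the value ejected from row 1 is w(i).

Step i=7: Q has 7 at row 5, column 1; remove 7 from row 5 of P and reverse-bump: 7 enters row 4 and ejects 6; 6 enters row 3 and ejects 5; 5 enters row 2 and ejects 2; 2 enters row 1 and ejects 1. So w(7) = 1. P is now [[2, 3, 4], [5], [6], [7]].
Step i=6: Q has 6 at row 1, column 3; remove that cell from P, ejecting 4. So w(6) = 4. P is now [[2, 3], [5], [6], [7]].
Step i=5: Q has 5 at row 4, column 1; remove 7 from row 4 of P and reverse-bump: 7 enters row 3 and ejects 6; 6 enters row 2 and ejects 5; 5 enters row 1 and ejects 3. So w(5) = 3. P is now [[2, 5], [6], [7]].
Step i=4: Q has 4 at row 1, column 2; remove that cell from P, ejecting 5. So w(4) = 5. P is now [[2], [6], [7]].
Step i=3: Q has 3 at row 3, column 1; remove 7 from row 3 of P and reverse-bump: 7 enters row 2 and ejects 6; 6 enters row 1 and ejects 2. So w(3) = 2. P is now [[6], [7]].
Step i=2: Q has 2 at row 2, column 1; remove 7 from row 2 of P and reverse-bump: 7 enters row 1 and ejects 6. So w(2) = 6. P is now [[7]].
Step i=1: Q has 1 at row 1, column 1; remove that cell from P, ejecting 7. So w(1) = 7. P is now [].

So w = 7 6 2 5 3 4 1.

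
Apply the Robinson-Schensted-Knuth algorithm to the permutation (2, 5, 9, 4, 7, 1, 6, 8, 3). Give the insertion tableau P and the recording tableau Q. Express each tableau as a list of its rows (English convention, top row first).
P = [[1, 3, 6, 8], [2, 4], [5, 7], [9]], Q = [[1, 2, 3, 8], [4, 5], [6, 7], [9]]

Insert each entry of the permutation into P by Schensted row insertion, recording in Q the position of each new cell.

After inserting 2: P = [[2]].
After inserting 5: P = [[2, 5]].
After inserting 9: P = [[2, 5, 9]].
After inserting 4: P = [[2, 4, 9], [5]].
After inserting 7: P = [[2, 4, 7], [5, 9]].
After inserting 1: P = [[1, 4, 7], [2, 9], [5]].
After inserting 6: P = [[1, 4, 6], [2, 7], [5, 9]].
After inserting 8: P = [[1, 4, 6, 8], [2, 7], [5, 9]].
After inserting 3: P = [[1, 3, 6, 8], [2, 4], [5, 7], [9]].

So P = [[1, 3, 6, 8], [2, 4], [5, 7], [9]], Q = [[1, 2, 3, 8], [4, 5], [6, 7], [9]].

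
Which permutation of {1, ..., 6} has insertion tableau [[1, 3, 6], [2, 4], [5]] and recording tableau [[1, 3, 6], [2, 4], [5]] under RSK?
Reverse the RSK construction: for i from n down to 1, find the cell of Q containing i, remove the entry at that cell from P, and reverse-bump it up through P; the value ejected from row 1 is w(i).

Step i=6: Q has 6 at row 1, column 3; remove that cell from P, ejecting 6. So w(6) = 6. P is now [[1, 3], [2, 4], [5]].
Step i=5: Q has 5 at row 3, column 1; remove 5 from row 3 of P and reverse-bump: 5 enters row 2 and ejects 4; 4 enters row 1 and ejects 3. So w(5) = 3. P is now [[1, 4], [2, 5]].
Step i=4: Q has 4 at row 2, column 2; remove 5 from row 2 of P and reverse-bump: 5 enters row 1 and ejects 4. So w(4) = 4. P is now [[1, 5], [2]].
Step i=3: Q has 3 at row 1, column 2; remove that cell from P, ejecting 5. So w(3) = 5. P is now [[1], [2]].
Step i=2: Q has 2 at row 2, column 1; remove 2 from row 2 of P and reverse-bump: 2 enters row 1 and ejects 1. So w(2) = 1. P is now [[2]].
Step i=1: Q has 1 at row 1, column 1; remove that cell from P, ejecting 2. So w(1) = 2. P is now [].

So w = 2 1 5 4 3 6.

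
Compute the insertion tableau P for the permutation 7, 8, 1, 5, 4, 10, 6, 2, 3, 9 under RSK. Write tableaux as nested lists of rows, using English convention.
After inserting 7: P = [[7]].
After inserting 8: P = [[7, 8]].
After inserting 1: P = [[1, 8], [7]].
After inserting 5: P = [[1, 5], [7, 8]].
After inserting 4: P = [[1, 4], [5, 8], [7]].
After inserting 10: P = [[1, 4, 10], [5, 8], [7]].
After inserting 6: P = [[1, 4, 6], [5, 8, 10], [7]].
After inserting 2: P = [[1, 2, 6], [4, 8, 10], [5], [7]].
After inserting 3: P = [[1, 2, 3], [4, 6, 10], [5, 8], [7]].
After inserting 9: P = [[1, 2, 3, 9], [4, 6, 10], [5, 8], [7]].

So P = [[1, 2, 3, 9], [4, 6, 10], [5, 8], [7]].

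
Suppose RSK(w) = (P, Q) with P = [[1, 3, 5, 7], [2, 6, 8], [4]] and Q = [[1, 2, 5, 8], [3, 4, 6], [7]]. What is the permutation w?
Reverse RSK: for i = n, n-1, ..., 1, locate i in Q, remove the corresponding corner cell from P, and reverse-bump its entry up through P; the value ejected from row 1 is w(i).

So w = 4 6 2 3 8 5 1 7.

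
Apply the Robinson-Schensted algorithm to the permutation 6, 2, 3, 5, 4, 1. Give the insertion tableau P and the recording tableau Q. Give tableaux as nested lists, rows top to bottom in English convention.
P = [[1, 3, 4], [2], [5], [6]], Q = [[1, 3, 4], [2], [5], [6]]

Insert each entry of the permutation into P by Schensted row insertion, recording in Q the position of each new cell.

Insert 6: appended to row 1. P = [[6]].
Insert 2: 2 bumps 6 from row 1; 6 starts row 2. P = [[2], [6]].
Insert 3: appended to row 1. P = [[2, 3], [6]].
Insert 5: appended to row 1. P = [[2, 3, 5], [6]].
Insert 4: 4 bumps 5 from row 1; 5 bumps 6 from row 2; 6 starts row 3. P = [[2, 3, 4], [5], [6]].
Insert 1: 1 bumps 2 from row 1; 2 bumps 5 from row 2; 5 bumps 6 from row 3; 6 starts row 4. P = [[1, 3, 4], [2], [5], [6]].

So P = [[1, 3, 4], [2], [5], [6]], Q = [[1, 3, 4], [2], [5], [6]].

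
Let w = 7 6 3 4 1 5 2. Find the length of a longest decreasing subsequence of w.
4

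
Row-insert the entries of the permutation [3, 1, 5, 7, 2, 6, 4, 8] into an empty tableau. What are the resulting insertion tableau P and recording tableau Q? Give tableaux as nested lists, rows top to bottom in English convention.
P = [[1, 2, 4, 8], [3, 5, 6], [7]], Q = [[1, 3, 4, 8], [2, 5, 6], [7]]

Insert each entry of the permutation into P by Schensted row insertion, recording in Q the position of each new cell.

Insert 3: appended to row 1. P = [[3]].
Insert 1: 1 bumps 3 from row 1; 3 starts row 2. P = [[1], [3]].
Insert 5: appended to row 1. P = [[1, 5], [3]].
Insert 7: appended to row 1. P = [[1, 5, 7], [3]].
Insert 2: 2 bumps 5 from row 1; 5 appends to row 2. P = [[1, 2, 7], [3, 5]].
Insert 6: 6 bumps 7 from row 1; 7 appends to row 2. P = [[1, 2, 6], [3, 5, 7]].
Insert 4: 4 bumps 6 from row 1; 6 bumps 7 from row 2; 7 starts row 3. P = [[1, 2, 4], [3, 5, 6], [7]].
Insert 8: appended to row 1. P = [[1, 2, 4, 8], [3, 5, 6], [7]].

So P = [[1, 2, 4, 8], [3, 5, 6], [7]], Q = [[1, 3, 4, 8], [2, 5, 6], [7]].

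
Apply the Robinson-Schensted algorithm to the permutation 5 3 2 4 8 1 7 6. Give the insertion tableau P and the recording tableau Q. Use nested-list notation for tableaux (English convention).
Insert each entry of the permutation into P by Schensted row insertion, recording in Q the position of each new cell.

Insert 5: appended to row 1. P = [[5]].
Insert 3: 3 bumps 5 from row 1; 5 starts row 2. P = [[3], [5]].
Insert 2: 2 bumps 3 from row 1; 3 bumps 5 from row 2; 5 starts row 3. P = [[2], [3], [5]].
Insert 4: appended to row 1. P = [[2, 4], [3], [5]].
Insert 8: appended to row 1. P = [[2, 4, 8], [3], [5]].
Insert 1: 1 bumps 2 from row 1; 2 bumps 3 from row 2; 3 bumps 5 from row 3; 5 starts row 4. P = [[1, 4, 8], [2], [3], [5]].
Insert 7: 7 bumps 8 from row 1; 8 appends to row 2. P = [[1, 4, 7], [2, 8], [3], [5]].
Insert 6: 6 bumps 7 from row 1; 7 bumps 8 from row 2; 8 appends to row 3. P = [[1, 4, 6], [2, 7], [3, 8], [5]].

So P = [[1, 4, 6], [2, 7], [3, 8], [5]], Q = [[1, 4, 5], [2, 7], [3, 8], [6]].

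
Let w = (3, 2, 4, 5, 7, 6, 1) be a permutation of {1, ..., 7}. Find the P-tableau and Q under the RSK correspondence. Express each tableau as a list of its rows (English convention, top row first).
P = [[1, 4, 5, 6], [2, 7], [3]], Q = [[1, 3, 4, 5], [2, 6], [7]]

Insert each entry of the permutation into P by Schensted row insertion, recording in Q the position of each new cell.

Insert 3: appended to row 1. P = [[3]].
Insert 2: 2 bumps 3 from row 1; 3 starts row 2. P = [[2], [3]].
Insert 4: appended to row 1. P = [[2, 4], [3]].
Insert 5: appended to row 1. P = [[2, 4, 5], [3]].
Insert 7: appended to row 1. P = [[2, 4, 5, 7], [3]].
Insert 6: 6 bumps 7 from row 1; 7 appends to row 2. P = [[2, 4, 5, 6], [3, 7]].
Insert 1: 1 bumps 2 from row 1; 2 bumps 3 from row 2; 3 starts row 3. P = [[1, 4, 5, 6], [2, 7], [3]].

So P = [[1, 4, 5, 6], [2, 7], [3]], Q = [[1, 3, 4, 5], [2, 6], [7]].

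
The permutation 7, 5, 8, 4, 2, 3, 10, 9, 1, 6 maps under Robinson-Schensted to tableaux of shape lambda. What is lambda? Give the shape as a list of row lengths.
[3, 3, 2, 1, 1]

RSK row insertion gives P = [[1, 3, 6], [2, 8, 9], [4, 10], [5], [7]], which has shape [3, 3, 2, 1, 1].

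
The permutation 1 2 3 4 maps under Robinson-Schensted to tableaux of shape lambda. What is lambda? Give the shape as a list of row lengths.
[4]

Row-insert each entry into an empty tableau.

After inserting 1: P = [[1]].
After inserting 2: P = [[1, 2]].
After inserting 3: P = [[1, 2, 3]].
After inserting 4: P = [[1, 2, 3, 4]].

The final insertion tableau P = [[1, 2, 3, 4]] has shape [4].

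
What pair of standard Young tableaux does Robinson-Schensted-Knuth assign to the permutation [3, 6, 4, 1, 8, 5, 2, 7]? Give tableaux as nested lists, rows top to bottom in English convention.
P = [[1, 2, 5, 7], [3, 4], [6, 8]], Q = [[1, 2, 5, 8], [3, 6], [4, 7]]

Insert each entry of the permutation into P by Schensted row insertion, recording in Q the position of each new cell.

Insert 3: appended to row 1. P = [[3]], Q = [[1]].
Insert 6: appended to row 1. P = [[3, 6]], Q = [[1, 2]].
Insert 4: 4 bumps 6 from row 1; 6 starts row 2. P = [[3, 4], [6]], Q = [[1, 2], [3]].
Insert 1: 1 bumps 3 from row 1; 3 bumps 6 from row 2; 6 starts row 3. P = [[1, 4], [3], [6]], Q = [[1, 2], [3], [4]].
Insert 8: appended to row 1. P = [[1, 4, 8], [3], [6]], Q = [[1, 2, 5], [3], [4]].
Insert 5: 5 bumps 8 from row 1; 8 appends to row 2. P = [[1, 4, 5], [3, 8], [6]], Q = [[1, 2, 5], [3, 6], [4]].
Insert 2: 2 bumps 4 from row 1; 4 bumps 8 from row 2; 8 appends to row 3. P = [[1, 2, 5], [3, 4], [6, 8]], Q = [[1, 2, 5], [3, 6], [4, 7]].
Insert 7: appended to row 1. P = [[1, 2, 5, 7], [3, 4], [6, 8]], Q = [[1, 2, 5, 8], [3, 6], [4, 7]].

So P = [[1, 2, 5, 7], [3, 4], [6, 8]], Q = [[1, 2, 5, 8], [3, 6], [4, 7]].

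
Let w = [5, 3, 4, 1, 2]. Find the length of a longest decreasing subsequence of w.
3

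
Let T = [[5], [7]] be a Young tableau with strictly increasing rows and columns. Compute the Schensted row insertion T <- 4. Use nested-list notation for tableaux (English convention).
[[4], [5], [7]]

In row 1, 4 replaces 5 (the leftmost entry greater than 4); 5 is bumped to row 2. In row 2, 5 replaces 7 (the leftmost entry greater than 5); 7 is bumped to row 3. 7 starts a new row 3. The new tableau is [[4], [5], [7]].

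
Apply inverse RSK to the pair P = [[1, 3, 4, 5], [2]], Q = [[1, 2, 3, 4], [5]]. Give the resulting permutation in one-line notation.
Reverse RSK: for i = n, n-1, ..., 1, locate i in Q, remove the corresponding corner cell from P, and reverse-bump its entry up through P; the value ejected from row 1 is w(i).

So w = 2 3 4 5 1.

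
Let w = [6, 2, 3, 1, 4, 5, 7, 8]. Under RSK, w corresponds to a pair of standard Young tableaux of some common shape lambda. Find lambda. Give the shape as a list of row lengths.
[6, 1, 1]

Row-insert each entry into an empty tableau.

After inserting 6: P = [[6]].
After inserting 2: P = [[2], [6]].
After inserting 3: P = [[2, 3], [6]].
After inserting 1: P = [[1, 3], [2], [6]].
After inserting 4: P = [[1, 3, 4], [2], [6]].
After inserting 5: P = [[1, 3, 4, 5], [2], [6]].
After inserting 7: P = [[1, 3, 4, 5, 7], [2], [6]].
After inserting 8: P = [[1, 3, 4, 5, 7, 8], [2], [6]].

The final insertion tableau P = [[1, 3, 4, 5, 7, 8], [2], [6]] has shape [6, 1, 1].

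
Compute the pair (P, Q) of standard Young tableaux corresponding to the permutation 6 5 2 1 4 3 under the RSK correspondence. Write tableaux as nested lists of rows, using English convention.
Insert each entry of the permutation into P by Schensted row insertion, recording in Q the position of each new cell.

Insert 6: appended to row 1. P = [[6]].
Insert 5: 5 bumps 6 from row 1; 6 starts row 2. P = [[5], [6]].
Insert 2: 2 bumps 5 from row 1; 5 bumps 6 from row 2; 6 starts row 3. P = [[2], [5], [6]].
Insert 1: 1 bumps 2 from row 1; 2 bumps 5 from row 2; 5 bumps 6 from row 3; 6 starts row 4. P = [[1], [2], [5], [6]].
Insert 4: appended to row 1. P = [[1, 4], [2], [5], [6]].
Insert 3: 3 bumps 4 from row 1; 4 appends to row 2. P = [[1, 3], [2, 4], [5], [6]].

So P = [[1, 3], [2, 4], [5], [6]], Q = [[1, 5], [2, 6], [3], [4]].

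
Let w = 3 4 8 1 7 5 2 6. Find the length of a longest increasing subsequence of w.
4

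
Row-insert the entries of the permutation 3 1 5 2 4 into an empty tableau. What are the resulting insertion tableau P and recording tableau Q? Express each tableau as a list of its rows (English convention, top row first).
P = [[1, 2, 4], [3, 5]], Q = [[1, 3, 5], [2, 4]]

Insert each entry of the permutation into P by Schensted row insertion, recording in Q the position of each new cell.

After inserting 3: P = [[3]].
After inserting 1: P = [[1], [3]].
After inserting 5: P = [[1, 5], [3]].
After inserting 2: P = [[1, 2], [3, 5]].
After inserting 4: P = [[1, 2, 4], [3, 5]].

So P = [[1, 2, 4], [3, 5]], Q = [[1, 3, 5], [2, 4]].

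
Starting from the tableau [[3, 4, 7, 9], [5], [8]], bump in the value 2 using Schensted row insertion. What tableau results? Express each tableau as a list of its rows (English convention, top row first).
In row 1, 2 replaces 3 (the leftmost entry greater than 2); 3 is bumped to row 2. In row 2, 3 replaces 5 (the leftmost entry greater than 3); 5 is bumped to row 3. In row 3, 5 replaces 8 (the leftmost entry greater than 5); 8 is bumped to row 4. 8 starts a new row 4. The new tableau is [[2, 4, 7, 9], [3], [5], [8]].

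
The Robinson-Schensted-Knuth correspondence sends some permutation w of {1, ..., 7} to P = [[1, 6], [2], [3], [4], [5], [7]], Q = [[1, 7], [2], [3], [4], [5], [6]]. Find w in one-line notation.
Reverse the RSK construction: for i from n down to 1, find the cell of Q containing i, remove the entry at that cell from P, and reverse-bump it up through P; the value ejected from row 1 is w(i).

Step i=7: Q has 7 at row 1, column 2; remove that cell from P, ejecting 6. So w(7) = 6. P is now [[1], [2], [3], [4], [5], [7]].
Step i=6: Q has 6 at row 6, column 1; remove 7 from row 6 of P and reverse-bump: 7 enters row 5 and ejects 5; 5 enters row 4 and ejects 4; 4 enters row 3 and ejects 3; 3 enters row 2 and ejects 2; 2 enters row 1 and ejects 1. So w(6) = 1. P is now [[2], [3], [4], [5], [7]].
Step i=5: Q has 5 at row 5, column 1; remove 7 from row 5 of P and reverse-bump: 7 enters row 4 and ejects 5; 5 enters row 3 and ejects 4; 4 enters row 2 and ejects 3; 3 enters row 1 and ejects 2. So w(5) = 2. P is now [[3], [4], [5], [7]].
Step i=4: Q has 4 at row 4, column 1; remove 7 from row 4 of P and reverse-bump: 7 enters row 3 and ejects 5; 5 enters row 2 and ejects 4; 4 enters row 1 and ejects 3. So w(4) = 3. P is now [[4], [5], [7]].
Step i=3: Q has 3 at row 3, column 1; remove 7 from row 3 of P and reverse-bump: 7 enters row 2 and ejects 5; 5 enters row 1 and ejects 4. So w(3) = 4. P is now [[5], [7]].
Step i=2: Q has 2 at row 2, column 1; remove 7 from row 2 of P and reverse-bump: 7 enters row 1 and ejects 5. So w(2) = 5. P is now [[7]].
Step i=1: Q has 1 at row 1, column 1; remove that cell from P, ejecting 7. So w(1) = 7. P is now [].

So w = 7 5 4 3 2 1 6.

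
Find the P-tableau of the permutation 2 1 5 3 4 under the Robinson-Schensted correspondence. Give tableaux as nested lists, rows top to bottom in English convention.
Insert 2: appended to row 1. P = [[2]].
Insert 1: 1 bumps 2 from row 1; 2 starts row 2. P = [[1], [2]].
Insert 5: appended to row 1. P = [[1, 5], [2]].
Insert 3: 3 bumps 5 from row 1; 5 appends to row 2. P = [[1, 3], [2, 5]].
Insert 4: appended to row 1. P = [[1, 3, 4], [2, 5]].

So P = [[1, 3, 4], [2, 5]].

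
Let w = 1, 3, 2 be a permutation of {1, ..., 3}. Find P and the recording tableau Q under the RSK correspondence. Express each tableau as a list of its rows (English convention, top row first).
P = [[1, 2], [3]], Q = [[1, 2], [3]]

Insert each entry of the permutation into P by Schensted row insertion, recording in Q the position of each new cell.

Insert 1: appended to row 1. P = [[1]], Q = [[1]].
Insert 3: appended to row 1. P = [[1, 3]], Q = [[1, 2]].
Insert 2: 2 bumps 3 from row 1; 3 starts row 2. P = [[1, 2], [3]], Q = [[1, 2], [3]].

So P = [[1, 2], [3]], Q = [[1, 2], [3]].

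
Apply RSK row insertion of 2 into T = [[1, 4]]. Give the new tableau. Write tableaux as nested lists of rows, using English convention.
[[1, 2], [4]]

In row 1, 2 replaces 4 (the leftmost entry greater than 2); 4 is bumped to row 2. 4 starts a new row 2. The new tableau is [[1, 2], [4]].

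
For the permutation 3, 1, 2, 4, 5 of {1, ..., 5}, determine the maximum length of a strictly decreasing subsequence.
2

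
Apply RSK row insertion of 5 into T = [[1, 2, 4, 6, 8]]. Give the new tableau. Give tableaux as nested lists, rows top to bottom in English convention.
In row 1, 5 replaces 6 (the leftmost entry greater than 5); 6 is bumped to row 2. 6 starts a new row 2. The new tableau is [[1, 2, 4, 5, 8], [6]].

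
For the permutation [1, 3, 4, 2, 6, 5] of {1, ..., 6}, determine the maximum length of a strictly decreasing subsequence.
2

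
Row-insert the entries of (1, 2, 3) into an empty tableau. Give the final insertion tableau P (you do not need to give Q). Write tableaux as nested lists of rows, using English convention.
P = [[1, 2, 3]]

Insert 1: appended to row 1. P = [[1]].
Insert 2: appended to row 1. P = [[1, 2]].
Insert 3: appended to row 1. P = [[1, 2, 3]].

So P = [[1, 2, 3]].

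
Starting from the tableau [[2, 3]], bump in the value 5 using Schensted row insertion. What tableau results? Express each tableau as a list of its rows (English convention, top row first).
5 is larger than every entry of row 1, so it is appended to row 1. The new tableau is [[2, 3, 5]].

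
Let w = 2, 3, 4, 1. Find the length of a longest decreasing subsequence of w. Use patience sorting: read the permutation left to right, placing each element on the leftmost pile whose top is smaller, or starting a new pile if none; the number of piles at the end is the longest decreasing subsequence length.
2: new pile. tops = [2]
3: onto pile 1 (replacing 2). tops = [3]
4: onto pile 1 (replacing 3). tops = [4]
1: new pile. tops = [4, 1]

2 piles, so the longest decreasing subsequence has length 2.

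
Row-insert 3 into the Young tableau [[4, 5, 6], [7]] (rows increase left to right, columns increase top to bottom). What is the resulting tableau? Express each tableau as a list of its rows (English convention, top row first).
[[3, 5, 6], [4], [7]]

In row 1, 3 replaces 4 (the leftmost entry greater than 3); 4 is bumped to row 2. In row 2, 4 replaces 7 (the leftmost entry greater than 4); 7 is bumped to row 3. 7 starts a new row 3. The new tableau is [[3, 5, 6], [4], [7]].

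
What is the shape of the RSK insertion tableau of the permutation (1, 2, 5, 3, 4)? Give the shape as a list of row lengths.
Row-insert each entry into an empty tableau.

After inserting 1: P = [[1]].
After inserting 2: P = [[1, 2]].
After inserting 5: P = [[1, 2, 5]].
After inserting 3: P = [[1, 2, 3], [5]].
After inserting 4: P = [[1, 2, 3, 4], [5]].

The final insertion tableau P = [[1, 2, 3, 4], [5]] has shape [4, 1].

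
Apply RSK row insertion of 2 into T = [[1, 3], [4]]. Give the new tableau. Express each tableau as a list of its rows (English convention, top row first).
In row 1, 2 replaces 3 (the leftmost entry greater than 2); 3 is bumped to row 2. In row 2, 3 replaces 4 (the leftmost entry greater than 3); 4 is bumped to row 3. 4 starts a new row 3. The new tableau is [[1, 2], [3], [4]].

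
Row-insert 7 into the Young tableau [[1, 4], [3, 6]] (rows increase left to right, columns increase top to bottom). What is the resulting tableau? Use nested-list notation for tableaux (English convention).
[[1, 4, 7], [3, 6]]

7 is larger than every entry of row 1, so it is appended to row 1. The new tableau is [[1, 4, 7], [3, 6]].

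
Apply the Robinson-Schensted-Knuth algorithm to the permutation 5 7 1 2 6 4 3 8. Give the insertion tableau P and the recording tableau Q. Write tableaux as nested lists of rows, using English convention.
P = [[1, 2, 3, 8], [4, 6], [5], [7]], Q = [[1, 2, 5, 8], [3, 4], [6], [7]]

Insert each entry of the permutation into P by Schensted row insertion, recording in Q the position of each new cell.

Insert 5: appended to row 1. P = [[5]], Q = [[1]].
Insert 7: appended to row 1. P = [[5, 7]], Q = [[1, 2]].
Insert 1: 1 bumps 5 from row 1; 5 starts row 2. P = [[1, 7], [5]], Q = [[1, 2], [3]].
Insert 2: 2 bumps 7 from row 1; 7 appends to row 2. P = [[1, 2], [5, 7]], Q = [[1, 2], [3, 4]].
Insert 6: appended to row 1. P = [[1, 2, 6], [5, 7]], Q = [[1, 2, 5], [3, 4]].
Insert 4: 4 bumps 6 from row 1; 6 bumps 7 from row 2; 7 starts row 3. P = [[1, 2, 4], [5, 6], [7]], Q = [[1, 2, 5], [3, 4], [6]].
Insert 3: 3 bumps 4 from row 1; 4 bumps 5 from row 2; 5 bumps 7 from row 3; 7 starts row 4. P = [[1, 2, 3], [4, 6], [5], [7]], Q = [[1, 2, 5], [3, 4], [6], [7]].
Insert 8: appended to row 1. P = [[1, 2, 3, 8], [4, 6], [5], [7]], Q = [[1, 2, 5, 8], [3, 4], [6], [7]].

So P = [[1, 2, 3, 8], [4, 6], [5], [7]], Q = [[1, 2, 5, 8], [3, 4], [6], [7]].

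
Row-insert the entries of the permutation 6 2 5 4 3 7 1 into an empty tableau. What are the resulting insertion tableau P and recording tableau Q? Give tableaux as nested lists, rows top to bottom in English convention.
P = [[1, 3, 7], [2], [4], [5], [6]], Q = [[1, 3, 6], [2], [4], [5], [7]]

Insert each entry of the permutation into P by Schensted row insertion, recording in Q the position of each new cell.

Insert 6: appended to row 1. P = [[6]], Q = [[1]].
Insert 2: 2 bumps 6 from row 1; 6 starts row 2. P = [[2], [6]], Q = [[1], [2]].
Insert 5: appended to row 1. P = [[2, 5], [6]], Q = [[1, 3], [2]].
Insert 4: 4 bumps 5 from row 1; 5 bumps 6 from row 2; 6 starts row 3. P = [[2, 4], [5], [6]], Q = [[1, 3], [2], [4]].
Insert 3: 3 bumps 4 from row 1; 4 bumps 5 from row 2; 5 bumps 6 from row 3; 6 starts row 4. P = [[2, 3], [4], [5], [6]], Q = [[1, 3], [2], [4], [5]].
Insert 7: appended to row 1. P = [[2, 3, 7], [4], [5], [6]], Q = [[1, 3, 6], [2], [4], [5]].
Insert 1: 1 bumps 2 from row 1; 2 bumps 4 from row 2; 4 bumps 5 from row 3; 5 bumps 6 from row 4; 6 starts row 5. P = [[1, 3, 7], [2], [4], [5], [6]], Q = [[1, 3, 6], [2], [4], [5], [7]].

So P = [[1, 3, 7], [2], [4], [5], [6]], Q = [[1, 3, 6], [2], [4], [5], [7]].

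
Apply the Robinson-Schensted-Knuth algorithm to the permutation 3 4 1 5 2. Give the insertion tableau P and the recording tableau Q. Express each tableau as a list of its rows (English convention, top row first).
Insert each entry of the permutation into P by Schensted row insertion, recording in Q the position of each new cell.

After inserting 3: P = [[3]].
After inserting 4: P = [[3, 4]].
After inserting 1: P = [[1, 4], [3]].
After inserting 5: P = [[1, 4, 5], [3]].
After inserting 2: P = [[1, 2, 5], [3, 4]].

So P = [[1, 2, 5], [3, 4]], Q = [[1, 2, 4], [3, 5]].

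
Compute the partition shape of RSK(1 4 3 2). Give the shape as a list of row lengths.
Row-insert each entry into an empty tableau.

After inserting 1: P = [[1]].
After inserting 4: P = [[1, 4]].
After inserting 3: P = [[1, 3], [4]].
After inserting 2: P = [[1, 2], [3], [4]].

The final insertion tableau P = [[1, 2], [3], [4]] has shape [2, 1, 1].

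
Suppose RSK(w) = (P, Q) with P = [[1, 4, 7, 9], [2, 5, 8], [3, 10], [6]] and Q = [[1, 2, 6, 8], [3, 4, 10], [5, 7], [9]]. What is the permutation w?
Reverse the RSK construction: for i from n down to 1, find the cell of Q containing i, remove the entry at that cell from P, and reverse-bump it up through P; the value ejected from row 1 is w(i).

Step i=10: Q has 10 at row 2, column 3; remove 8 from row 2 of P and reverse-bump: 8 enters row 1 and ejects 7. So w(10) = 7. P is now [[1, 4, 8, 9], [2, 5], [3, 10], [6]].
Step i=9: Q has 9 at row 4, column 1; remove 6 from row 4 of P and reverse-bump: 6 enters row 3 and ejects 3; 3 enters row 2 and ejects 2; 2 enters row 1 and ejects 1. So w(9) = 1. P is now [[2, 4, 8, 9], [3, 5], [6, 10]].
Step i=8: Q has 8 at row 1, column 4; remove that cell from P, ejecting 9. So w(8) = 9. P is now [[2, 4, 8], [3, 5], [6, 10]].
Step i=7: Q has 7 at row 3, column 2; remove 10 from row 3 of P and reverse-bump: 10 enters row 2 and ejects 5; 5 enters row 1 and ejects 4. So w(7) = 4. P is now [[2, 5, 8], [3, 10], [6]].
Step i=6: Q has 6 at row 1, column 3; remove that cell from P, ejecting 8. So w(6) = 8. P is now [[2, 5], [3, 10], [6]].
Step i=5: Q has 5 at row 3, column 1; remove 6 from row 3 of P and reverse-bump: 6 enters row 2 and ejects 3; 3 enters row 1 and ejects 2. So w(5) = 2. P is now [[3, 5], [6, 10]].
Step i=4: Q has 4 at row 2, column 2; remove 10 from row 2 of P and reverse-bump: 10 enters row 1 and ejects 5. So w(4) = 5. P is now [[3, 10], [6]].
Step i=3: Q has 3 at row 2, column 1; remove 6 from row 2 of P and reverse-bump: 6 enters row 1 and ejects 3. So w(3) = 3. P is now [[6, 10]].
Step i=2: Q has 2 at row 1, column 2; remove that cell from P, ejecting 10. So w(2) = 10. P is now [[6]].
Step i=1: Q has 1 at row 1, column 1; remove that cell from P, ejecting 6. So w(1) = 6. P is now [].

So w = 6 10 3 5 2 8 4 9 1 7.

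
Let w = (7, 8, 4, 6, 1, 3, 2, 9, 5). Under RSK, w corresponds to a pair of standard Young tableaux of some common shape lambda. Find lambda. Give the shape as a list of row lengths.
RSK row insertion gives P = [[1, 2, 5], [3, 6, 9], [4, 8], [7]], which has shape [3, 3, 2, 1].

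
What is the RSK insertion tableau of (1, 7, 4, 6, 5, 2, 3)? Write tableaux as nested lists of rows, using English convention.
After inserting 1: P = [[1]].
After inserting 7: P = [[1, 7]].
After inserting 4: P = [[1, 4], [7]].
After inserting 6: P = [[1, 4, 6], [7]].
After inserting 5: P = [[1, 4, 5], [6], [7]].
After inserting 2: P = [[1, 2, 5], [4], [6], [7]].
After inserting 3: P = [[1, 2, 3], [4, 5], [6], [7]].

So P = [[1, 2, 3], [4, 5], [6], [7]].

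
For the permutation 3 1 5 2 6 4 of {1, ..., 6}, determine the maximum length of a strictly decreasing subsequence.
2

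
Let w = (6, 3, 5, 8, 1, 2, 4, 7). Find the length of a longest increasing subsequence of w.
4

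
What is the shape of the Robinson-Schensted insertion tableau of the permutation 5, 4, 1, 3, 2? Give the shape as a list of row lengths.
Row-insert each entry into an empty tableau.

After inserting 5: P = [[5]].
After inserting 4: P = [[4], [5]].
After inserting 1: P = [[1], [4], [5]].
After inserting 3: P = [[1, 3], [4], [5]].
After inserting 2: P = [[1, 2], [3], [4], [5]].

The final insertion tableau P = [[1, 2], [3], [4], [5]] has shape [2, 1, 1, 1].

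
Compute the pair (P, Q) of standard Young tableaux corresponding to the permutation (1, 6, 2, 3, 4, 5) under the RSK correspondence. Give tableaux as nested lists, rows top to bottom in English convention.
P = [[1, 2, 3, 4, 5], [6]], Q = [[1, 2, 4, 5, 6], [3]]

Insert each entry of the permutation into P by Schensted row insertion, recording in Q the position of each new cell.

Insert 1: appended to row 1. P = [[1]].
Insert 6: appended to row 1. P = [[1, 6]].
Insert 2: 2 bumps 6 from row 1; 6 starts row 2. P = [[1, 2], [6]].
Insert 3: appended to row 1. P = [[1, 2, 3], [6]].
Insert 4: appended to row 1. P = [[1, 2, 3, 4], [6]].
Insert 5: appended to row 1. P = [[1, 2, 3, 4, 5], [6]].

So P = [[1, 2, 3, 4, 5], [6]], Q = [[1, 2, 4, 5, 6], [3]].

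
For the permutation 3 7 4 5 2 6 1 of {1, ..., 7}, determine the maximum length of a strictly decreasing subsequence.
4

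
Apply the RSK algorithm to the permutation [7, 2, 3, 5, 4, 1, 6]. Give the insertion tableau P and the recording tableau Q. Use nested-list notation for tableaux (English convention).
Insert each entry of the permutation into P by Schensted row insertion, recording in Q the position of each new cell.

Insert 7: appended to row 1. P = [[7]].
Insert 2: 2 bumps 7 from row 1; 7 starts row 2. P = [[2], [7]].
Insert 3: appended to row 1. P = [[2, 3], [7]].
Insert 5: appended to row 1. P = [[2, 3, 5], [7]].
Insert 4: 4 bumps 5 from row 1; 5 bumps 7 from row 2; 7 starts row 3. P = [[2, 3, 4], [5], [7]].
Insert 1: 1 bumps 2 from row 1; 2 bumps 5 from row 2; 5 bumps 7 from row 3; 7 starts row 4. P = [[1, 3, 4], [2], [5], [7]].
Insert 6: appended to row 1. P = [[1, 3, 4, 6], [2], [5], [7]].

So P = [[1, 3, 4, 6], [2], [5], [7]], Q = [[1, 3, 4, 7], [2], [5], [6]].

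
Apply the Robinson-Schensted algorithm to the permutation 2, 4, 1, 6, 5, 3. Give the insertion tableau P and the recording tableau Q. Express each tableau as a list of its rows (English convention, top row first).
Insert each entry of the permutation into P by Schensted row insertion, recording in Q the position of each new cell.

Insert 2: appended to row 1. P = [[2]].
Insert 4: appended to row 1. P = [[2, 4]].
Insert 1: 1 bumps 2 from row 1; 2 starts row 2. P = [[1, 4], [2]].
Insert 6: appended to row 1. P = [[1, 4, 6], [2]].
Insert 5: 5 bumps 6 from row 1; 6 appends to row 2. P = [[1, 4, 5], [2, 6]].
Insert 3: 3 bumps 4 from row 1; 4 bumps 6 from row 2; 6 starts row 3. P = [[1, 3, 5], [2, 4], [6]].

So P = [[1, 3, 5], [2, 4], [6]], Q = [[1, 2, 4], [3, 5], [6]].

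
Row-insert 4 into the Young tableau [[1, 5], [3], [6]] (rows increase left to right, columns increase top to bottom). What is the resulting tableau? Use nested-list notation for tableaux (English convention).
[[1, 4], [3, 5], [6]]

In row 1, 4 replaces 5 (the leftmost entry greater than 4); 5 is bumped to row 2. 5 is appended to row 2. The new tableau is [[1, 4], [3, 5], [6]].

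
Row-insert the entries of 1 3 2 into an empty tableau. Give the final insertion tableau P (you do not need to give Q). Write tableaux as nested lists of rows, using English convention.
P = [[1, 2], [3]]

Insert 1: appended to row 1. P = [[1]].
Insert 3: appended to row 1. P = [[1, 3]].
Insert 2: 2 bumps 3 from row 1; 3 starts row 2. P = [[1, 2], [3]].

So P = [[1, 2], [3]].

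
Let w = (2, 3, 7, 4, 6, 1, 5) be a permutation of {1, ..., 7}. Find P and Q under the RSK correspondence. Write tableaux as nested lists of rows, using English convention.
P = [[1, 3, 4, 5], [2, 6], [7]], Q = [[1, 2, 3, 5], [4, 7], [6]]

Insert each entry of the permutation into P by Schensted row insertion, recording in Q the position of each new cell.

After inserting 2: P = [[2]].
After inserting 3: P = [[2, 3]].
After inserting 7: P = [[2, 3, 7]].
After inserting 4: P = [[2, 3, 4], [7]].
After inserting 6: P = [[2, 3, 4, 6], [7]].
After inserting 1: P = [[1, 3, 4, 6], [2], [7]].
After inserting 5: P = [[1, 3, 4, 5], [2, 6], [7]].

So P = [[1, 3, 4, 5], [2, 6], [7]], Q = [[1, 2, 3, 5], [4, 7], [6]].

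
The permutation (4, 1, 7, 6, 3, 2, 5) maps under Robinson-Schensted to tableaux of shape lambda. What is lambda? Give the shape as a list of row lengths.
[3, 2, 1, 1]

RSK row insertion gives P = [[1, 2, 5], [3, 6], [4], [7]], which has shape [3, 2, 1, 1].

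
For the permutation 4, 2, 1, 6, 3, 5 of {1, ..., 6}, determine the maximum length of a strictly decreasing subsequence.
3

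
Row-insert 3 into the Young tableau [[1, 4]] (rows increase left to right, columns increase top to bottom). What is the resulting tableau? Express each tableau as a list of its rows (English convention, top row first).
[[1, 3], [4]]

In row 1, 3 replaces 4 (the leftmost entry greater than 3); 4 is bumped to row 2. 4 starts a new row 2. The new tableau is [[1, 3], [4]].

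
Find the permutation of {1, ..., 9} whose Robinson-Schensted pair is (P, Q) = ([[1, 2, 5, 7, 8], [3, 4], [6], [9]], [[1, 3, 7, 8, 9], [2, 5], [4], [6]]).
9 3 6 1 4 2 5 7 8

Reverse the RSK construction: for i from n down to 1, find the cell of Q containing i, remove the entry at that cell from P, and reverse-bump it up through P; the value ejected from row 1 is w(i).

Step i=9: Q has 9 at row 1, column 5; remove that cell from P, ejecting 8. So w(9) = 8. P is now [[1, 2, 5, 7], [3, 4], [6], [9]].
Step i=8: Q has 8 at row 1, column 4; remove that cell from P, ejecting 7. So w(8) = 7. P is now [[1, 2, 5], [3, 4], [6], [9]].
Step i=7: Q has 7 at row 1, column 3; remove that cell from P, ejecting 5. So w(7) = 5. P is now [[1, 2], [3, 4], [6], [9]].
Step i=6: Q has 6 at row 4, column 1; remove 9 from row 4 of P and reverse-bump: 9 enters row 3 and ejects 6; 6 enters row 2 and ejects 4; 4 enters row 1 and ejects 2. So w(6) = 2. P is now [[1, 4], [3, 6], [9]].
Step i=5: Q has 5 at row 2, column 2; remove 6 from row 2 of P and reverse-bump: 6 enters row 1 and ejects 4. So w(5) = 4. P is now [[1, 6], [3], [9]].
Step i=4: Q has 4 at row 3, column 1; remove 9 from row 3 of P and reverse-bump: 9 enters row 2 and ejects 3; 3 enters row 1 and ejects 1. So w(4) = 1. P is now [[3, 6], [9]].
Step i=3: Q has 3 at row 1, column 2; remove that cell from P, ejecting 6. So w(3) = 6. P is now [[3], [9]].
Step i=2: Q has 2 at row 2, column 1; remove 9 from row 2 of P and reverse-bump: 9 enters row 1 and ejects 3. So w(2) = 3. P is now [[9]].
Step i=1: Q has 1 at row 1, column 1; remove that cell from P, ejecting 9. So w(1) = 9. P is now [].

So w = 9 3 6 1 4 2 5 7 8.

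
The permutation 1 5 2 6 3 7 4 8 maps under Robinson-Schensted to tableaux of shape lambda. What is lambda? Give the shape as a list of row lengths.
Row-insert each entry into an empty tableau.

After inserting 1: P = [[1]].
After inserting 5: P = [[1, 5]].
After inserting 2: P = [[1, 2], [5]].
After inserting 6: P = [[1, 2, 6], [5]].
After inserting 3: P = [[1, 2, 3], [5, 6]].
After inserting 7: P = [[1, 2, 3, 7], [5, 6]].
After inserting 4: P = [[1, 2, 3, 4], [5, 6, 7]].
After inserting 8: P = [[1, 2, 3, 4, 8], [5, 6, 7]].

The final insertion tableau P = [[1, 2, 3, 4, 8], [5, 6, 7]] has shape [5, 3].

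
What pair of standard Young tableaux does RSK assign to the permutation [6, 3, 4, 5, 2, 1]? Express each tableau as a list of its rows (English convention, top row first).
Insert each entry of the permutation into P by Schensted row insertion, recording in Q the position of each new cell.

Insert 6: appended to row 1. P = [[6]].
Insert 3: 3 bumps 6 from row 1; 6 starts row 2. P = [[3], [6]].
Insert 4: appended to row 1. P = [[3, 4], [6]].
Insert 5: appended to row 1. P = [[3, 4, 5], [6]].
Insert 2: 2 bumps 3 from row 1; 3 bumps 6 from row 2; 6 starts row 3. P = [[2, 4, 5], [3], [6]].
Insert 1: 1 bumps 2 from row 1; 2 bumps 3 from row 2; 3 bumps 6 from row 3; 6 starts row 4. P = [[1, 4, 5], [2], [3], [6]].

So P = [[1, 4, 5], [2], [3], [6]], Q = [[1, 3, 4], [2], [5], [6]].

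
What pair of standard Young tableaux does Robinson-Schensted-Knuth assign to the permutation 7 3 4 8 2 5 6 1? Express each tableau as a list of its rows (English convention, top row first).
Insert each entry of the permutation into P by Schensted row insertion, recording in Q the position of each new cell.

Insert 7: appended to row 1. P = [[7]].
Insert 3: 3 bumps 7 from row 1; 7 starts row 2. P = [[3], [7]].
Insert 4: appended to row 1. P = [[3, 4], [7]].
Insert 8: appended to row 1. P = [[3, 4, 8], [7]].
Insert 2: 2 bumps 3 from row 1; 3 bumps 7 from row 2; 7 starts row 3. P = [[2, 4, 8], [3], [7]].
Insert 5: 5 bumps 8 from row 1; 8 appends to row 2. P = [[2, 4, 5], [3, 8], [7]].
Insert 6: appended to row 1. P = [[2, 4, 5, 6], [3, 8], [7]].
Insert 1: 1 bumps 2 from row 1; 2 bumps 3 from row 2; 3 bumps 7 from row 3; 7 starts row 4. P = [[1, 4, 5, 6], [2, 8], [3], [7]].

So P = [[1, 4, 5, 6], [2, 8], [3], [7]], Q = [[1, 3, 4, 7], [2, 6], [5], [8]].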